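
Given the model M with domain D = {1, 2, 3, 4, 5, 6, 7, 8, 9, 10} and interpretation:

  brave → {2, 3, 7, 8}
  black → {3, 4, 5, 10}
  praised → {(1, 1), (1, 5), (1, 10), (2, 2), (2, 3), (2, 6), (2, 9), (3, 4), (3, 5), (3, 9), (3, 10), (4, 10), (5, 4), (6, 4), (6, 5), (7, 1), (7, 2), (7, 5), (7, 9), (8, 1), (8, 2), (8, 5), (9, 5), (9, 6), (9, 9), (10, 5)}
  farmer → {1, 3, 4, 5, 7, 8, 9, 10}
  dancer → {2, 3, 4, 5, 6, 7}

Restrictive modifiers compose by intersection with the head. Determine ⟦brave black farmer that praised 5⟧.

⟦that praised 5⟧ = {x : ⟨x, 5⟩ ∈ ⟦praised⟧} = {1, 3, 6, 7, 8, 9, 10}
⟦farmer⟧ = {1, 3, 4, 5, 7, 8, 9, 10}
… ∩ ⟦that praised 5⟧ = {1, 3, 4, 5, 7, 8, 9, 10} ∩ {1, 3, 6, 7, 8, 9, 10} = {1, 3, 7, 8, 9, 10}
… ∩ ⟦brave⟧ = {1, 3, 7, 8, 9, 10} ∩ {2, 3, 7, 8} = {3, 7, 8}
… ∩ ⟦black⟧ = {3, 7, 8} ∩ {3, 4, 5, 10} = {3}
So ⟦brave black farmer that praised 5⟧ = {3}.

{3}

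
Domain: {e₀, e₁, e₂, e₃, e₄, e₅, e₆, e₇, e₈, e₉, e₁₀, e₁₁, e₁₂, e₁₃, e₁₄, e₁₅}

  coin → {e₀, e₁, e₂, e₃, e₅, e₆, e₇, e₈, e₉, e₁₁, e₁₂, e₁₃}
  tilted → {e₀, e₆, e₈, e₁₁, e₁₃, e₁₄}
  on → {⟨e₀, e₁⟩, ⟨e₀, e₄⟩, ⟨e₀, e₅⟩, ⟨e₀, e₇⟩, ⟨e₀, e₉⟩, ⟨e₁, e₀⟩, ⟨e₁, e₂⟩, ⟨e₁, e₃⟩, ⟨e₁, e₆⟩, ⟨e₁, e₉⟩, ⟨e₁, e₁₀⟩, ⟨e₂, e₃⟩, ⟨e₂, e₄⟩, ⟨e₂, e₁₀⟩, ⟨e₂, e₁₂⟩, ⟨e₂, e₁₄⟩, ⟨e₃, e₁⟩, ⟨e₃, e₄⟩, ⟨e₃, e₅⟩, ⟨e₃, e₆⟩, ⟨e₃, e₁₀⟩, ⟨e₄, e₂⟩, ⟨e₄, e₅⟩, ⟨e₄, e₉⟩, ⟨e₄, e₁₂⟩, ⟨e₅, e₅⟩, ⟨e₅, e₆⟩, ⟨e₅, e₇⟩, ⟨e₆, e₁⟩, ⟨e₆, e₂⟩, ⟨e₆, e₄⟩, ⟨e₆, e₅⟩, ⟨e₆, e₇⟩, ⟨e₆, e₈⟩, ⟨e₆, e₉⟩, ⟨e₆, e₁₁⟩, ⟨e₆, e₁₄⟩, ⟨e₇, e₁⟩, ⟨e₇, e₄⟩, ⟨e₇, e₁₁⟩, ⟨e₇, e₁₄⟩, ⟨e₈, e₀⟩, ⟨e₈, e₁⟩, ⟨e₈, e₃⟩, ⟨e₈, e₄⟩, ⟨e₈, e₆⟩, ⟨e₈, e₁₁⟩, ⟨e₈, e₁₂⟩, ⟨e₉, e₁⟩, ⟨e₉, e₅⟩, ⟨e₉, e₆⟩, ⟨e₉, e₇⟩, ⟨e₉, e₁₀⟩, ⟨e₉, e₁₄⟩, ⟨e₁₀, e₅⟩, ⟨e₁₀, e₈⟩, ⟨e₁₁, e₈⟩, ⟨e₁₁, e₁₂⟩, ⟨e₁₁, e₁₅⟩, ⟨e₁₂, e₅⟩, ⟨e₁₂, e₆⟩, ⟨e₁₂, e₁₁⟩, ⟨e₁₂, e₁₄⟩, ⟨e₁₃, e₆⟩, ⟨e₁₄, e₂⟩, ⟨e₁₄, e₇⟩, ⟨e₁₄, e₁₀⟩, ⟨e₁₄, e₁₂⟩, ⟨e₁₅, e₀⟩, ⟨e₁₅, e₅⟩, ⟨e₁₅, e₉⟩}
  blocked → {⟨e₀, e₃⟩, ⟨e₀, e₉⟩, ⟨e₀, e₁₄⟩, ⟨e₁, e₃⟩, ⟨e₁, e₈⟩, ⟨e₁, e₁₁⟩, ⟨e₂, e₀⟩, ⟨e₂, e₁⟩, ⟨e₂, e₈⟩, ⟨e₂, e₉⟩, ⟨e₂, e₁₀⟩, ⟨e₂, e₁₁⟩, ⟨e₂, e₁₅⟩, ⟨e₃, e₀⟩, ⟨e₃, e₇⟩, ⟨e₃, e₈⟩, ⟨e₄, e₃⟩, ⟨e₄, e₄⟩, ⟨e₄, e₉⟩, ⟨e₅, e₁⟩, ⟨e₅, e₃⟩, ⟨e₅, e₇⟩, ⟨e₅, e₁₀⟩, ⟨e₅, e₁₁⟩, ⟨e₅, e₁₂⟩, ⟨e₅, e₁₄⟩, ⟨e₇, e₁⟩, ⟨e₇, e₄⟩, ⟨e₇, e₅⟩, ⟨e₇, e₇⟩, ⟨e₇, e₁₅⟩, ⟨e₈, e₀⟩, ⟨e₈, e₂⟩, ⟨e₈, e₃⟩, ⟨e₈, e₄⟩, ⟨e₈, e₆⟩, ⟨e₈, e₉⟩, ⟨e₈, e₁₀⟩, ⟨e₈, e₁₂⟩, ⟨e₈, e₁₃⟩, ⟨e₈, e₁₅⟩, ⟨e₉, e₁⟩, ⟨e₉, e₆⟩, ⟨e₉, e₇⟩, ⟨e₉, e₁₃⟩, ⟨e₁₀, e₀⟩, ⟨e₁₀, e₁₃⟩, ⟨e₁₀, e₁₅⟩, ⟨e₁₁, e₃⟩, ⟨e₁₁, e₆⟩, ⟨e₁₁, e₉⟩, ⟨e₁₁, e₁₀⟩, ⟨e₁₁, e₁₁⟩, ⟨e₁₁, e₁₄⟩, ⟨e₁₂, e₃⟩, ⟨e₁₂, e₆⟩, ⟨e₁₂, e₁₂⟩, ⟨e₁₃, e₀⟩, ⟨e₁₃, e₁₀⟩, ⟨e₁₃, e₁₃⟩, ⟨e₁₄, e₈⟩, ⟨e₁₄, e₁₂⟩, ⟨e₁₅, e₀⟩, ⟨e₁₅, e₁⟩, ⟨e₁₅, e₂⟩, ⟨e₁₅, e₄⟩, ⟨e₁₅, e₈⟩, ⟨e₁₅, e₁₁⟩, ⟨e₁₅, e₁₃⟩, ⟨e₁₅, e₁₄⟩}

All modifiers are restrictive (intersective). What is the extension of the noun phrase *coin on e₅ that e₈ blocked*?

⟦on e₅⟧ = {x : ⟨x, e₅⟩ ∈ ⟦on⟧} = {e₀, e₃, e₄, e₅, e₆, e₉, e₁₀, e₁₂, e₁₅}
⟦that e₈ blocked⟧ = {x : ⟨e₈, x⟩ ∈ ⟦blocked⟧} = {e₀, e₂, e₃, e₄, e₆, e₉, e₁₀, e₁₂, e₁₃, e₁₅}
⟦coin⟧ = {e₀, e₁, e₂, e₃, e₅, e₆, e₇, e₈, e₉, e₁₁, e₁₂, e₁₃}
… ∩ ⟦on e₅⟧ = {e₀, e₁, e₂, e₃, e₅, e₆, e₇, e₈, e₉, e₁₁, e₁₂, e₁₃} ∩ {e₀, e₃, e₄, e₅, e₆, e₉, e₁₀, e₁₂, e₁₅} = {e₀, e₃, e₅, e₆, e₉, e₁₂}
… ∩ ⟦that e₈ blocked⟧ = {e₀, e₃, e₅, e₆, e₉, e₁₂} ∩ {e₀, e₂, e₃, e₄, e₆, e₉, e₁₀, e₁₂, e₁₃, e₁₅} = {e₀, e₃, e₆, e₉, e₁₂}
So ⟦coin on e₅ that e₈ blocked⟧ = {e₀, e₃, e₆, e₉, e₁₂}.

{e₀, e₃, e₆, e₉, e₁₂}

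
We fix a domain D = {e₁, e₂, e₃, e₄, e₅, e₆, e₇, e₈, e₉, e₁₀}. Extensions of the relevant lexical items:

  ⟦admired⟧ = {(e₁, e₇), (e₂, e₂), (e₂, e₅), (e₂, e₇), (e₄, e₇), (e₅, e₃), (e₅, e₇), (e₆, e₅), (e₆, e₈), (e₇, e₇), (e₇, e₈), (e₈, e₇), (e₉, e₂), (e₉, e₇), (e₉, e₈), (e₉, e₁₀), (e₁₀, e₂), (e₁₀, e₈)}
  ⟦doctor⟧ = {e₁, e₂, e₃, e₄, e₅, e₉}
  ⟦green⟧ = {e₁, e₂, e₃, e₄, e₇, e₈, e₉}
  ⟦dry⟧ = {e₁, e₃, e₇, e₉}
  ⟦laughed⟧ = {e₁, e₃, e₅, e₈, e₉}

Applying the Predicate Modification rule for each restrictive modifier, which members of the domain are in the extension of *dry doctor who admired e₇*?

⟦who admired e₇⟧ = {x : ⟨x, e₇⟩ ∈ ⟦admired⟧} = {e₁, e₂, e₄, e₅, e₇, e₈, e₉}
⟦doctor⟧ = {e₁, e₂, e₃, e₄, e₅, e₉}
… ∩ ⟦who admired e₇⟧ = {e₁, e₂, e₃, e₄, e₅, e₉} ∩ {e₁, e₂, e₄, e₅, e₇, e₈, e₉} = {e₁, e₂, e₄, e₅, e₉}
… ∩ ⟦dry⟧ = {e₁, e₂, e₄, e₅, e₉} ∩ {e₁, e₃, e₇, e₉} = {e₁, e₉}
So ⟦dry doctor who admired e₇⟧ = {e₁, e₉}.

{e₁, e₉}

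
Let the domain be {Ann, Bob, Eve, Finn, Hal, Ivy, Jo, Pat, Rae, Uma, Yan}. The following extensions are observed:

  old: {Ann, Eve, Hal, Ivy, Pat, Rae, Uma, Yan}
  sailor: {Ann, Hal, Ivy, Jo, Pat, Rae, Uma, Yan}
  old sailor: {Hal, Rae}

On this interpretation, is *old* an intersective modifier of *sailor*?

⟦old⟧ ∩ ⟦sailor⟧ = {Ann, Eve, Hal, Ivy, Pat, Rae, Uma, Yan} ∩ {Ann, Hal, Ivy, Jo, Pat, Rae, Uma, Yan} = {Ann, Hal, Ivy, Pat, Rae, Uma, Yan}
Observed ⟦old sailor⟧ = {Hal, Rae}.
These differ, so the modifier is not intersective in this model.

no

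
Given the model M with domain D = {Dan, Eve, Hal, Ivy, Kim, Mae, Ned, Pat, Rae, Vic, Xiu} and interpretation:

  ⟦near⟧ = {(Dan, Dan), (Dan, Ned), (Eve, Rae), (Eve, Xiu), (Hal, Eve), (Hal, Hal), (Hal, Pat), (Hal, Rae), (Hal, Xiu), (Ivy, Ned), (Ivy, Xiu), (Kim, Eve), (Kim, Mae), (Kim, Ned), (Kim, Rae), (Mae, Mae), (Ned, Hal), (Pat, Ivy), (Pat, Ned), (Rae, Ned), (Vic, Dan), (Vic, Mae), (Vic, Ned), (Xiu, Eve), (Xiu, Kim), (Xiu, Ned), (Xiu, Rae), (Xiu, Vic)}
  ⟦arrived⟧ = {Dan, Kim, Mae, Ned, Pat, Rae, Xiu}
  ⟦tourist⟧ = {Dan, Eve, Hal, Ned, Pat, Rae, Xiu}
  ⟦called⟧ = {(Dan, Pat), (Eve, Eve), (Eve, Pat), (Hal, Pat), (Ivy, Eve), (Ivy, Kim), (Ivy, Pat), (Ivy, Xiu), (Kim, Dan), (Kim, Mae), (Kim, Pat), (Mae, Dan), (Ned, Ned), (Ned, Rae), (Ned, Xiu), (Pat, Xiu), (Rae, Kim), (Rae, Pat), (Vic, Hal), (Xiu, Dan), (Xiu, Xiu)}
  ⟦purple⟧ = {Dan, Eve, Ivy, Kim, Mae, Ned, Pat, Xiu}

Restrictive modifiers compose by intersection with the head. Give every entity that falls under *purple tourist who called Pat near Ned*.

⟦who called Pat⟧ = {x : ⟨x, Pat⟩ ∈ ⟦called⟧} = {Dan, Eve, Hal, Ivy, Kim, Rae}
⟦near Ned⟧ = {x : ⟨x, Ned⟩ ∈ ⟦near⟧} = {Dan, Ivy, Kim, Pat, Rae, Vic, Xiu}
⟦tourist⟧ = {Dan, Eve, Hal, Ned, Pat, Rae, Xiu}
… ∩ ⟦who called Pat⟧ = {Dan, Eve, Hal, Ned, Pat, Rae, Xiu} ∩ {Dan, Eve, Hal, Ivy, Kim, Rae} = {Dan, Eve, Hal, Rae}
… ∩ ⟦near Ned⟧ = {Dan, Eve, Hal, Rae} ∩ {Dan, Ivy, Kim, Pat, Rae, Vic, Xiu} = {Dan, Rae}
… ∩ ⟦purple⟧ = {Dan, Rae} ∩ {Dan, Eve, Ivy, Kim, Mae, Ned, Pat, Xiu} = {Dan}
So ⟦purple tourist who called Pat near Ned⟧ = {Dan}.

{Dan}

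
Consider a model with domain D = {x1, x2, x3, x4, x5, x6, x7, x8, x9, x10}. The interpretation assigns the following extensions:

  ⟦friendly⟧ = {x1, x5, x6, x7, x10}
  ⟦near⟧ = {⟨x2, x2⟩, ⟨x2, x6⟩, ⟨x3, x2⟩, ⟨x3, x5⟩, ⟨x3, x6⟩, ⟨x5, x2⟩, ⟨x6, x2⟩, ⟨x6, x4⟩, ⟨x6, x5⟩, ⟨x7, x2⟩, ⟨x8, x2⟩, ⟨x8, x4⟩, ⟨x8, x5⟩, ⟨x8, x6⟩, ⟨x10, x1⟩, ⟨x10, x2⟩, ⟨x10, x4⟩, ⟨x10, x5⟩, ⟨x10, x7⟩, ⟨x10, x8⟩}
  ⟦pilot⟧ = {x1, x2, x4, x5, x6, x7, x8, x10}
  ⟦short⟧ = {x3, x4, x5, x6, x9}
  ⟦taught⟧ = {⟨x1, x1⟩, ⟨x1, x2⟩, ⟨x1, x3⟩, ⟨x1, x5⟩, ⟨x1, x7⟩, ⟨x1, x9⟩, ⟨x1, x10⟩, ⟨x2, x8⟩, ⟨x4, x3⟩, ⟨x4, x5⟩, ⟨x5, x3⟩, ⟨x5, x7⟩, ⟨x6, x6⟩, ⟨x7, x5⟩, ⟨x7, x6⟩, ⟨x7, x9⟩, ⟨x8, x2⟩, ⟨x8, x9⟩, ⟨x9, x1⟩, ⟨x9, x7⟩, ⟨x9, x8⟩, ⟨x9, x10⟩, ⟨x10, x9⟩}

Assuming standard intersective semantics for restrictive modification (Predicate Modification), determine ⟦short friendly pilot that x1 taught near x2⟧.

{x5}

⟦that x1 taught⟧ = {x : ⟨x1, x⟩ ∈ ⟦taught⟧} = {x1, x2, x3, x5, x7, x9, x10}
⟦near x2⟧ = {x : ⟨x, x2⟩ ∈ ⟦near⟧} = {x2, x3, x5, x6, x7, x8, x10}
⟦pilot⟧ = {x1, x2, x4, x5, x6, x7, x8, x10}
… ∩ ⟦that x1 taught⟧ = {x1, x2, x4, x5, x6, x7, x8, x10} ∩ {x1, x2, x3, x5, x7, x9, x10} = {x1, x2, x5, x7, x10}
… ∩ ⟦near x2⟧ = {x1, x2, x5, x7, x10} ∩ {x2, x3, x5, x6, x7, x8, x10} = {x2, x5, x7, x10}
… ∩ ⟦short⟧ = {x2, x5, x7, x10} ∩ {x3, x4, x5, x6, x9} = {x5}
… ∩ ⟦friendly⟧ = {x5} ∩ {x1, x5, x6, x7, x10} = {x5}
So ⟦short friendly pilot that x1 taught near x2⟧ = {x5}.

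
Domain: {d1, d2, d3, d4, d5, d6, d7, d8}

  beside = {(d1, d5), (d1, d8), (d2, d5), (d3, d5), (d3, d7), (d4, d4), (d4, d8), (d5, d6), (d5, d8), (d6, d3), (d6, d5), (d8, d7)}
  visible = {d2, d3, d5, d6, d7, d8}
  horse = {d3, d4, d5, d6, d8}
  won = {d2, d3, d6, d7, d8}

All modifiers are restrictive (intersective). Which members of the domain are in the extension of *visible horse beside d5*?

⟦beside d5⟧ = {x : ⟨x, d5⟩ ∈ ⟦beside⟧} = {d1, d2, d3, d6}
⟦horse⟧ = {d3, d4, d5, d6, d8}
… ∩ ⟦beside d5⟧ = {d3, d4, d5, d6, d8} ∩ {d1, d2, d3, d6} = {d3, d6}
… ∩ ⟦visible⟧ = {d3, d6} ∩ {d2, d3, d5, d6, d7, d8} = {d3, d6}
So ⟦visible horse beside d5⟧ = {d3, d6}.

{d3, d6}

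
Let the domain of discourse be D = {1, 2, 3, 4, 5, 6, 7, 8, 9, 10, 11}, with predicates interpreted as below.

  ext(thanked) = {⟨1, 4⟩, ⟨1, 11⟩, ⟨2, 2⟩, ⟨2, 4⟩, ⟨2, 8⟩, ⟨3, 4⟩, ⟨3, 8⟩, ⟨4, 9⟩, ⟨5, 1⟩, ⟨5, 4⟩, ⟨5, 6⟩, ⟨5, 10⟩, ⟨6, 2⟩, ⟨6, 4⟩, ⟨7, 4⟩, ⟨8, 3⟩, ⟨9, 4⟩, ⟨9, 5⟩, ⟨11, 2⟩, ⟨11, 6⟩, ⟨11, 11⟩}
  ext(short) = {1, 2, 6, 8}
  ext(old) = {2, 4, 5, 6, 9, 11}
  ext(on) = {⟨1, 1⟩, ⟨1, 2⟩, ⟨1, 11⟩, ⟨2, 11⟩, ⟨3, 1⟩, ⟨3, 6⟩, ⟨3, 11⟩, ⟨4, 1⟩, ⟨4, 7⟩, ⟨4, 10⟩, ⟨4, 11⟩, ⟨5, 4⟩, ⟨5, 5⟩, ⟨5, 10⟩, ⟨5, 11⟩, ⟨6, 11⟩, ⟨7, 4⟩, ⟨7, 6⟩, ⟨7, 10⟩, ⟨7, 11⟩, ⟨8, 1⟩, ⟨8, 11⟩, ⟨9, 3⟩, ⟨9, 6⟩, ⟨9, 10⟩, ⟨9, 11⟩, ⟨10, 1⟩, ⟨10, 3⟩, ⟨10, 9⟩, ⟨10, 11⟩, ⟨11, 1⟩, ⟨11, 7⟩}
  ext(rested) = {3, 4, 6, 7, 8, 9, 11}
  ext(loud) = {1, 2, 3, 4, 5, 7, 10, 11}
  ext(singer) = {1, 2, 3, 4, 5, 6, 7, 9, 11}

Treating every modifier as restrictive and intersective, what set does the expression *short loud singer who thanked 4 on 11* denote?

⟦who thanked 4⟧ = {x : ⟨x, 4⟩ ∈ ⟦thanked⟧} = {1, 2, 3, 5, 6, 7, 9}
⟦on 11⟧ = {x : ⟨x, 11⟩ ∈ ⟦on⟧} = {1, 2, 3, 4, 5, 6, 7, 8, 9, 10}
⟦singer⟧ = {1, 2, 3, 4, 5, 6, 7, 9, 11}
… ∩ ⟦who thanked 4⟧ = {1, 2, 3, 4, 5, 6, 7, 9, 11} ∩ {1, 2, 3, 5, 6, 7, 9} = {1, 2, 3, 5, 6, 7, 9}
… ∩ ⟦on 11⟧ = {1, 2, 3, 5, 6, 7, 9} ∩ {1, 2, 3, 4, 5, 6, 7, 8, 9, 10} = {1, 2, 3, 5, 6, 7, 9}
… ∩ ⟦short⟧ = {1, 2, 3, 5, 6, 7, 9} ∩ {1, 2, 6, 8} = {1, 2, 6}
… ∩ ⟦loud⟧ = {1, 2, 6} ∩ {1, 2, 3, 4, 5, 7, 10, 11} = {1, 2}
So ⟦short loud singer who thanked 4 on 11⟧ = {1, 2}.

{1, 2}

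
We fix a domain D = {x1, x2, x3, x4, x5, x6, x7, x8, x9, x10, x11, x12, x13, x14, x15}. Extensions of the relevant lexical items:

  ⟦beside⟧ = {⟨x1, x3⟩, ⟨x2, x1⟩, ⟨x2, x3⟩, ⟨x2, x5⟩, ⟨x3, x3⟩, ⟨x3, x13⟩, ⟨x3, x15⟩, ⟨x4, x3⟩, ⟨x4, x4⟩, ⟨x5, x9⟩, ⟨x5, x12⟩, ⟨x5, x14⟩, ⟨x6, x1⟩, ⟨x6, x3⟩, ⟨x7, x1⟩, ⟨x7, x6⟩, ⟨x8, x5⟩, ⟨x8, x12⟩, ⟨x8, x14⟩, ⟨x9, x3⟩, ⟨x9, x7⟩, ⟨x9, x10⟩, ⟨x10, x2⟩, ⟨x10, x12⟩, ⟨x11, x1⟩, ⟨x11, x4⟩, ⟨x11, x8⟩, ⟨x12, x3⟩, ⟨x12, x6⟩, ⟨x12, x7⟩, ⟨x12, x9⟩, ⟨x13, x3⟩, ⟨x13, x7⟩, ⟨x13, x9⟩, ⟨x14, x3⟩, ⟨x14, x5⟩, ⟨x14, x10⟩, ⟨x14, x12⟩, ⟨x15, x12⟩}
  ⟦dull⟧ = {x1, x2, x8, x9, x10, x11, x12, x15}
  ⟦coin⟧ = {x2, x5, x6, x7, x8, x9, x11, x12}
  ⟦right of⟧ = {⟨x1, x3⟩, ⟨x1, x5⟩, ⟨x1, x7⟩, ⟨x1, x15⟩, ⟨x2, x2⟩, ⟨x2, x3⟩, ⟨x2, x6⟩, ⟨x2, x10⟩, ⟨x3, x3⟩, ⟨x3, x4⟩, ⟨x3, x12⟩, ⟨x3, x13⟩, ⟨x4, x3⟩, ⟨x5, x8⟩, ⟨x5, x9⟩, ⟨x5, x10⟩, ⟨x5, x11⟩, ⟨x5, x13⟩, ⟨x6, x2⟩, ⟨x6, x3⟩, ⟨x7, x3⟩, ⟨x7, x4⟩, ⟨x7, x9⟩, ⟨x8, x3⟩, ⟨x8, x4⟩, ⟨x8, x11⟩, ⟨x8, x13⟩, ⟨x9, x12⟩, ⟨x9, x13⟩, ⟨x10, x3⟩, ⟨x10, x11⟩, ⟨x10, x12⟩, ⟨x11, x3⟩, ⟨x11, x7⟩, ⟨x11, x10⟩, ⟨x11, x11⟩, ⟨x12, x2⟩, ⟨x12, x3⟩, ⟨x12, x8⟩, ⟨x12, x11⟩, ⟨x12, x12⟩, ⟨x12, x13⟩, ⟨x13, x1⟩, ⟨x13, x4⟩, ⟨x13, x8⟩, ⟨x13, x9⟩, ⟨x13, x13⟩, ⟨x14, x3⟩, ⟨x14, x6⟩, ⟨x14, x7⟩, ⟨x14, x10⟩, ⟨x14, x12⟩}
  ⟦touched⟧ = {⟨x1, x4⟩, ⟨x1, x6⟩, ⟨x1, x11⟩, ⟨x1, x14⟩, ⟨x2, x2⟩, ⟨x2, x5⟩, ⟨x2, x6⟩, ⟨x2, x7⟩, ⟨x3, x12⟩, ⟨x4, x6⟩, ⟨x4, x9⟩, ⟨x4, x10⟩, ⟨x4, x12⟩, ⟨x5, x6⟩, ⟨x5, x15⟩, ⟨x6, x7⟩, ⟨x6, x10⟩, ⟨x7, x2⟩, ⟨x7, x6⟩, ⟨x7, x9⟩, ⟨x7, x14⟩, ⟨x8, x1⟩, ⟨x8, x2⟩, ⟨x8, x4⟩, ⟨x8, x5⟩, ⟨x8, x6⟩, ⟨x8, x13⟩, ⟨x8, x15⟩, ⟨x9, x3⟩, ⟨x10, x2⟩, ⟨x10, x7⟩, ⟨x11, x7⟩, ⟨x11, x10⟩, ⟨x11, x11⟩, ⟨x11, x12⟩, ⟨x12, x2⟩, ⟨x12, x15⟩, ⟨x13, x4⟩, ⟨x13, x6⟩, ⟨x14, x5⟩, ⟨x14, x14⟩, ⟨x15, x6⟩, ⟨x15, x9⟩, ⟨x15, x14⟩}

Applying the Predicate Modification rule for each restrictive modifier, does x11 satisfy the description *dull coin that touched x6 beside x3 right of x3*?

no

⟦that touched x6⟧ = {x : ⟨x, x6⟩ ∈ ⟦touched⟧} = {x1, x2, x4, x5, x7, x8, x13, x15}
⟦beside x3⟧ = {x : ⟨x, x3⟩ ∈ ⟦beside⟧} = {x1, x2, x3, x4, x6, x9, x12, x13, x14}
⟦right of x3⟧ = {x : ⟨x, x3⟩ ∈ ⟦right of⟧} = {x1, x2, x3, x4, x6, x7, x8, x10, x11, x12, x14}
⟦coin⟧ = {x2, x5, x6, x7, x8, x9, x11, x12}
… ∩ ⟦that touched x6⟧ = {x2, x5, x6, x7, x8, x9, x11, x12} ∩ {x1, x2, x4, x5, x7, x8, x13, x15} = {x2, x5, x7, x8}
… ∩ ⟦beside x3⟧ = {x2, x5, x7, x8} ∩ {x1, x2, x3, x4, x6, x9, x12, x13, x14} = {x2}
… ∩ ⟦right of x3⟧ = {x2} ∩ {x1, x2, x3, x4, x6, x7, x8, x10, x11, x12, x14} = {x2}
… ∩ ⟦dull⟧ = {x2} ∩ {x1, x2, x8, x9, x10, x11, x12, x15} = {x2}
⟦dull coin that touched x6 beside x3 right of x3⟧ = {x2}; x11 ∉ this set.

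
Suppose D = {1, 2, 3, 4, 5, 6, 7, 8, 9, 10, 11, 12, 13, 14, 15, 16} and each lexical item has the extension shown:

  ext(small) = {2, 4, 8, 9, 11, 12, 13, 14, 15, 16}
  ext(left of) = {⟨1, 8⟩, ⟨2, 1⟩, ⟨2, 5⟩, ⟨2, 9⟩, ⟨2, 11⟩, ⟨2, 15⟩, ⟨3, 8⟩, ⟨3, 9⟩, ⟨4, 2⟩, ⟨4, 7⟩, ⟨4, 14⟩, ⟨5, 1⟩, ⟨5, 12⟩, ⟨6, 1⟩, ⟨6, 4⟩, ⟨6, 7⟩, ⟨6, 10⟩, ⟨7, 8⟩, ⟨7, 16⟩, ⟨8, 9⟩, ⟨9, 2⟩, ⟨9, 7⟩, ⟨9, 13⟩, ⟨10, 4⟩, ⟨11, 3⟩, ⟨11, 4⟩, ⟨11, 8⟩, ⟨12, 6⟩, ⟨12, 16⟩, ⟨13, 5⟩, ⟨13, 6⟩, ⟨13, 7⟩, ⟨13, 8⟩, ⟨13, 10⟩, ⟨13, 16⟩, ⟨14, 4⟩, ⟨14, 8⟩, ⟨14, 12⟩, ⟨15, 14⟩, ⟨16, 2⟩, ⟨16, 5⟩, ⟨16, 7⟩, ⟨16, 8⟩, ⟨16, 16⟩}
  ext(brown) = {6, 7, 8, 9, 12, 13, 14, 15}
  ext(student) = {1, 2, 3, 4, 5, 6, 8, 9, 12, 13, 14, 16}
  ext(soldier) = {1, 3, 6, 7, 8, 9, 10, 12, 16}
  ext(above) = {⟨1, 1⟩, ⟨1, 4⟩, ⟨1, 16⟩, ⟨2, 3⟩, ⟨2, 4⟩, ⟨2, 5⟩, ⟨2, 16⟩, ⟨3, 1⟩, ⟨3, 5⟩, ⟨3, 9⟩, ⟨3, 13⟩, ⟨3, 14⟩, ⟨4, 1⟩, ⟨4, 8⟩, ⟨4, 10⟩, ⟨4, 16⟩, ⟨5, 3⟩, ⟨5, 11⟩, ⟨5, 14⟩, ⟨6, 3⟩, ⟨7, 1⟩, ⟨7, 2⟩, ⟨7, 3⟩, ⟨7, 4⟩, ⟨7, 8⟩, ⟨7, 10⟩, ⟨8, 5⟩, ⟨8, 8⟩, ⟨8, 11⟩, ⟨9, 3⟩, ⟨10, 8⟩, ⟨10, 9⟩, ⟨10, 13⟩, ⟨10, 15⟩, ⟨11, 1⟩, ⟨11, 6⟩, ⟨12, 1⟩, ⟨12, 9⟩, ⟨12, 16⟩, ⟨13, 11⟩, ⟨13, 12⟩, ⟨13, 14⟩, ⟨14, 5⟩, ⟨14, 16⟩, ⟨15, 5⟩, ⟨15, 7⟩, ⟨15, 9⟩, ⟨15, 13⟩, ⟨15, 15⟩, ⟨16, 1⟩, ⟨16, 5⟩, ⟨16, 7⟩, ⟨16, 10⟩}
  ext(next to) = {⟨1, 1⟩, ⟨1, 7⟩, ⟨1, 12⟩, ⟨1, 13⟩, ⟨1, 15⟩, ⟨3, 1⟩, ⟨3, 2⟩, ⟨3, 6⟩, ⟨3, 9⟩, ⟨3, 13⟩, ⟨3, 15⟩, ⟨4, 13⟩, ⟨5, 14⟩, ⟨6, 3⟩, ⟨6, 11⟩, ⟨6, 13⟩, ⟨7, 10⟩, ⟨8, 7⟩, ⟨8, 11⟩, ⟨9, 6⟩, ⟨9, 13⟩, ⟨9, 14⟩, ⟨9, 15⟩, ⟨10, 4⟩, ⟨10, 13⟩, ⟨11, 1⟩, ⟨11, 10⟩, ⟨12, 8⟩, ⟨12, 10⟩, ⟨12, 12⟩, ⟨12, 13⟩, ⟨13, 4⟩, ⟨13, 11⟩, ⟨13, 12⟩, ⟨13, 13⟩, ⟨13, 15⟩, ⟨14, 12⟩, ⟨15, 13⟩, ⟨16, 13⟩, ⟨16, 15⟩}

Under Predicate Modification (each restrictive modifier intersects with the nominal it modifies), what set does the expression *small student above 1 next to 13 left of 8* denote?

{16}

⟦above 1⟧ = {x : ⟨x, 1⟩ ∈ ⟦above⟧} = {1, 3, 4, 7, 11, 12, 16}
⟦next to 13⟧ = {x : ⟨x, 13⟩ ∈ ⟦next to⟧} = {1, 3, 4, 6, 9, 10, 12, 13, 15, 16}
⟦left of 8⟧ = {x : ⟨x, 8⟩ ∈ ⟦left of⟧} = {1, 3, 7, 11, 13, 14, 16}
⟦student⟧ = {1, 2, 3, 4, 5, 6, 8, 9, 12, 13, 14, 16}
… ∩ ⟦above 1⟧ = {1, 2, 3, 4, 5, 6, 8, 9, 12, 13, 14, 16} ∩ {1, 3, 4, 7, 11, 12, 16} = {1, 3, 4, 12, 16}
… ∩ ⟦next to 13⟧ = {1, 3, 4, 12, 16} ∩ {1, 3, 4, 6, 9, 10, 12, 13, 15, 16} = {1, 3, 4, 12, 16}
… ∩ ⟦left of 8⟧ = {1, 3, 4, 12, 16} ∩ {1, 3, 7, 11, 13, 14, 16} = {1, 3, 16}
… ∩ ⟦small⟧ = {1, 3, 16} ∩ {2, 4, 8, 9, 11, 12, 13, 14, 15, 16} = {16}
So ⟦small student above 1 next to 13 left of 8⟧ = {16}.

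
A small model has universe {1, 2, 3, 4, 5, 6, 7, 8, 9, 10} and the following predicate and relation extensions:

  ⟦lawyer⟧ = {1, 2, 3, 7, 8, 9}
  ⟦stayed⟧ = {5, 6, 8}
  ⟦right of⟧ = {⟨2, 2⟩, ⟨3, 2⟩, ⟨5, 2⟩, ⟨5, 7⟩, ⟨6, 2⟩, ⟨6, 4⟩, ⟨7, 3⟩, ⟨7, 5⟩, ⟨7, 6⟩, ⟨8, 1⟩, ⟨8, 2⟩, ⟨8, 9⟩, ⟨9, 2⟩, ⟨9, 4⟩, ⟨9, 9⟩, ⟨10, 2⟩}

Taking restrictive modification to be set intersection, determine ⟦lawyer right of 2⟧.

⟦right of 2⟧ = {x : ⟨x, 2⟩ ∈ ⟦right of⟧} = {2, 3, 5, 6, 8, 9, 10}
⟦lawyer⟧ = {1, 2, 3, 7, 8, 9}
… ∩ ⟦right of 2⟧ = {1, 2, 3, 7, 8, 9} ∩ {2, 3, 5, 6, 8, 9, 10} = {2, 3, 8, 9}
So ⟦lawyer right of 2⟧ = {2, 3, 8, 9}.

{2, 3, 8, 9}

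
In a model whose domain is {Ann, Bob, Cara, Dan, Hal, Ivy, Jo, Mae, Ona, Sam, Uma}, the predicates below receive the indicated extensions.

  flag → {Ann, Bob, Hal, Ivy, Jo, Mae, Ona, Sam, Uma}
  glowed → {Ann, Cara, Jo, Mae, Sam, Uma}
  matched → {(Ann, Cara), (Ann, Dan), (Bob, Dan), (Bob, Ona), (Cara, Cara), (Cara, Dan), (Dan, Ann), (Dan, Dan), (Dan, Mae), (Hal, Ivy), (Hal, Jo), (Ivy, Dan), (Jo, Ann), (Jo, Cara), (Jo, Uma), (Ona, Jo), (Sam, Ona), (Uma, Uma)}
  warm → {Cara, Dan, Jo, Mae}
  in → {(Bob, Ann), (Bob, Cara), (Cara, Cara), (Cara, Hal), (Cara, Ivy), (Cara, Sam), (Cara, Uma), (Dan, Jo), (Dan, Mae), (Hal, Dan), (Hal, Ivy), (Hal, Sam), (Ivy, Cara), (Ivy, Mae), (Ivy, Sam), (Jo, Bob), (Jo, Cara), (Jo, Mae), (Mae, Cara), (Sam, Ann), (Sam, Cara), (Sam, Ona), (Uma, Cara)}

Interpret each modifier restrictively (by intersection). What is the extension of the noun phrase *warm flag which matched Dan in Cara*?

∅

⟦which matched Dan⟧ = {x : ⟨x, Dan⟩ ∈ ⟦matched⟧} = {Ann, Bob, Cara, Dan, Ivy}
⟦in Cara⟧ = {x : ⟨x, Cara⟩ ∈ ⟦in⟧} = {Bob, Cara, Ivy, Jo, Mae, Sam, Uma}
⟦flag⟧ = {Ann, Bob, Hal, Ivy, Jo, Mae, Ona, Sam, Uma}
… ∩ ⟦which matched Dan⟧ = {Ann, Bob, Hal, Ivy, Jo, Mae, Ona, Sam, Uma} ∩ {Ann, Bob, Cara, Dan, Ivy} = {Ann, Bob, Ivy}
… ∩ ⟦in Cara⟧ = {Ann, Bob, Ivy} ∩ {Bob, Cara, Ivy, Jo, Mae, Sam, Uma} = {Bob, Ivy}
… ∩ ⟦warm⟧ = {Bob, Ivy} ∩ {Cara, Dan, Jo, Mae} = ∅
So ⟦warm flag which matched Dan in Cara⟧ = ∅.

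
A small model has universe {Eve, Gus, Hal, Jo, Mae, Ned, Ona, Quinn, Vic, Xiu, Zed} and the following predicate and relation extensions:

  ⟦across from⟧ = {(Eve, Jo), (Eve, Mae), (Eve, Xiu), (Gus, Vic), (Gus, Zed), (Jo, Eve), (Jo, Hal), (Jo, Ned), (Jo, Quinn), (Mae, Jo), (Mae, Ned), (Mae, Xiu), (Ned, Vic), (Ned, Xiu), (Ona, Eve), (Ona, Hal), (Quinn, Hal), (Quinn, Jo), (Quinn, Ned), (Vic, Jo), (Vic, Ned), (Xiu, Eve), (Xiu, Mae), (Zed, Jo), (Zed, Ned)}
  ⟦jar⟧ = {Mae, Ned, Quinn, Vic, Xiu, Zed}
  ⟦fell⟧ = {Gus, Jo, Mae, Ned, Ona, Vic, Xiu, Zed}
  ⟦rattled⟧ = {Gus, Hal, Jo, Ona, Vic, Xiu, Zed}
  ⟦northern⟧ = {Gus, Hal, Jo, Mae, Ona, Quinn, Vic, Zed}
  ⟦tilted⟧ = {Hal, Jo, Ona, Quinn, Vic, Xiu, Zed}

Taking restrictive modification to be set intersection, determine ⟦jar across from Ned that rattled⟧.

⟦across from Ned⟧ = {x : ⟨x, Ned⟩ ∈ ⟦across from⟧} = {Jo, Mae, Quinn, Vic, Zed}
⟦that rattled⟧ = ⟦rattled⟧ = {Gus, Hal, Jo, Ona, Vic, Xiu, Zed}
⟦jar⟧ = {Mae, Ned, Quinn, Vic, Xiu, Zed}
… ∩ ⟦across from Ned⟧ = {Mae, Ned, Quinn, Vic, Xiu, Zed} ∩ {Jo, Mae, Quinn, Vic, Zed} = {Mae, Quinn, Vic, Zed}
… ∩ ⟦that rattled⟧ = {Mae, Quinn, Vic, Zed} ∩ {Gus, Hal, Jo, Ona, Vic, Xiu, Zed} = {Vic, Zed}
So ⟦jar across from Ned that rattled⟧ = {Vic, Zed}.

{Vic, Zed}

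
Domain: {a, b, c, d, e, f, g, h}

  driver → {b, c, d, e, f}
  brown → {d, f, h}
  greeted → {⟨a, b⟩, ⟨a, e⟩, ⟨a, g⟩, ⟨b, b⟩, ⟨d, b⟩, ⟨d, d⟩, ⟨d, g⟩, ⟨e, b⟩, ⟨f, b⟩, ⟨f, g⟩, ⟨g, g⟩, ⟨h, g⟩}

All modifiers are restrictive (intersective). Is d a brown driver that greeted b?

yes

⟦that greeted b⟧ = {x : ⟨x, b⟩ ∈ ⟦greeted⟧} = {a, b, d, e, f}
⟦driver⟧ = {b, c, d, e, f}
… ∩ ⟦that greeted b⟧ = {b, c, d, e, f} ∩ {a, b, d, e, f} = {b, d, e, f}
… ∩ ⟦brown⟧ = {b, d, e, f} ∩ {d, f, h} = {d, f}
⟦brown driver that greeted b⟧ = {d, f}; d ∈ this set.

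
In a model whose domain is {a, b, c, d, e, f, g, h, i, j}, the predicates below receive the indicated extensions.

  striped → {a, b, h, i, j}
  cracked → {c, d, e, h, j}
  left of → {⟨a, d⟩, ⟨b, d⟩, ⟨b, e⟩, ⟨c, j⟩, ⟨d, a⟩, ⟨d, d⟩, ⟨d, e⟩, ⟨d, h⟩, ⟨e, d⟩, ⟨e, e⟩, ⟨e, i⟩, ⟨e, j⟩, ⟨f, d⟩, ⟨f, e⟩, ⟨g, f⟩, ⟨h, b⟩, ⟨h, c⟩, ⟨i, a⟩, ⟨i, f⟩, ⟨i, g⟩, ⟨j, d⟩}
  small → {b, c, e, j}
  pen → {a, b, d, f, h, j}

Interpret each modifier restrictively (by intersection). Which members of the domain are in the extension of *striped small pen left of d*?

⟦left of d⟧ = {x : ⟨x, d⟩ ∈ ⟦left of⟧} = {a, b, d, e, f, j}
⟦pen⟧ = {a, b, d, f, h, j}
… ∩ ⟦left of d⟧ = {a, b, d, f, h, j} ∩ {a, b, d, e, f, j} = {a, b, d, f, j}
… ∩ ⟦striped⟧ = {a, b, d, f, j} ∩ {a, b, h, i, j} = {a, b, j}
… ∩ ⟦small⟧ = {a, b, j} ∩ {b, c, e, j} = {b, j}
So ⟦striped small pen left of d⟧ = {b, j}.

{b, j}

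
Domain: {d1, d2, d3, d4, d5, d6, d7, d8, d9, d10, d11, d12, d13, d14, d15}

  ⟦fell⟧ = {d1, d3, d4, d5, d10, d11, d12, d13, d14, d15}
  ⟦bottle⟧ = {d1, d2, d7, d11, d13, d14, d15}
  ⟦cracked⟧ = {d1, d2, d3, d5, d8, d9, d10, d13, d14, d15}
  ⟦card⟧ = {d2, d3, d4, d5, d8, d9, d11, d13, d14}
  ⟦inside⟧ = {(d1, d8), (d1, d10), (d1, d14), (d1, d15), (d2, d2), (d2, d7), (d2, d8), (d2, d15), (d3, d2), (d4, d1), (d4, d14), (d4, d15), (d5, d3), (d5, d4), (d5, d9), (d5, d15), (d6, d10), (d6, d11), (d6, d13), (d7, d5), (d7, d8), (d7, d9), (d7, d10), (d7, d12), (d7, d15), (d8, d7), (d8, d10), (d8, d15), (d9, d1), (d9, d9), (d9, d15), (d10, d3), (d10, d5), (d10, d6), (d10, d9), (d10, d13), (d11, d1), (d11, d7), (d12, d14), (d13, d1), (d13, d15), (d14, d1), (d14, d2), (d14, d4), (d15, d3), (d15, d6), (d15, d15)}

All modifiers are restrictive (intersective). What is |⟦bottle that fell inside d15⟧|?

3

⟦that fell⟧ = ⟦fell⟧ = {d1, d3, d4, d5, d10, d11, d12, d13, d14, d15}
⟦inside d15⟧ = {x : ⟨x, d15⟩ ∈ ⟦inside⟧} = {d1, d2, d4, d5, d7, d8, d9, d13, d15}
⟦bottle⟧ = {d1, d2, d7, d11, d13, d14, d15}
… ∩ ⟦that fell⟧ = {d1, d2, d7, d11, d13, d14, d15} ∩ {d1, d3, d4, d5, d10, d11, d12, d13, d14, d15} = {d1, d11, d13, d14, d15}
… ∩ ⟦inside d15⟧ = {d1, d11, d13, d14, d15} ∩ {d1, d2, d4, d5, d7, d8, d9, d13, d15} = {d1, d13, d15}
⟦bottle that fell inside d15⟧ = {d1, d13, d15}, so the cardinality is 3.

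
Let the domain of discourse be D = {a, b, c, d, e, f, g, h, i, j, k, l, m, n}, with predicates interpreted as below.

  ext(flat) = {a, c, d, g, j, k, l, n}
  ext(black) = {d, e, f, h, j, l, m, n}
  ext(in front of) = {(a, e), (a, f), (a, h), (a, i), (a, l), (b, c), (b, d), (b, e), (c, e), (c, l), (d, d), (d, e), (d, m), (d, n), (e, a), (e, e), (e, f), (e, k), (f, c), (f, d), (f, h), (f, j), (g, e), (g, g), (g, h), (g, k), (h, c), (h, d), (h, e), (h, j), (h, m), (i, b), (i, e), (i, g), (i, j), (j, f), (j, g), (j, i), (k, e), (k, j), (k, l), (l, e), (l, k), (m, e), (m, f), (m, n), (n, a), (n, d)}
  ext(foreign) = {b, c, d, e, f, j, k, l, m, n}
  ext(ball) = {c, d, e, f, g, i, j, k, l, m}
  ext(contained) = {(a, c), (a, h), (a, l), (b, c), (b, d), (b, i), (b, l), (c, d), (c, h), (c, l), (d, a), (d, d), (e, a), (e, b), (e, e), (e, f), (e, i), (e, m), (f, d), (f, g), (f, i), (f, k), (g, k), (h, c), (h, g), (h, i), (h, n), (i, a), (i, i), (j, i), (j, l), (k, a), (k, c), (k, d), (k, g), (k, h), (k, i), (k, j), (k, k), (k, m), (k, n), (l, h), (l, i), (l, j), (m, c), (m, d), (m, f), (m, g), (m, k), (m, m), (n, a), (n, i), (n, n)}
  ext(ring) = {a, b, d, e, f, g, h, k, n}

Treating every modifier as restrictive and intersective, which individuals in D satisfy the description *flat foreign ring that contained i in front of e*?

⟦that contained i⟧ = {x : ⟨x, i⟩ ∈ ⟦contained⟧} = {b, e, f, h, i, j, k, l, n}
⟦in front of e⟧ = {x : ⟨x, e⟩ ∈ ⟦in front of⟧} = {a, b, c, d, e, g, h, i, k, l, m}
⟦ring⟧ = {a, b, d, e, f, g, h, k, n}
… ∩ ⟦that contained i⟧ = {a, b, d, e, f, g, h, k, n} ∩ {b, e, f, h, i, j, k, l, n} = {b, e, f, h, k, n}
… ∩ ⟦in front of e⟧ = {b, e, f, h, k, n} ∩ {a, b, c, d, e, g, h, i, k, l, m} = {b, e, h, k}
… ∩ ⟦flat⟧ = {b, e, h, k} ∩ {a, c, d, g, j, k, l, n} = {k}
… ∩ ⟦foreign⟧ = {k} ∩ {b, c, d, e, f, j, k, l, m, n} = {k}
So ⟦flat foreign ring that contained i in front of e⟧ = {k}.

{k}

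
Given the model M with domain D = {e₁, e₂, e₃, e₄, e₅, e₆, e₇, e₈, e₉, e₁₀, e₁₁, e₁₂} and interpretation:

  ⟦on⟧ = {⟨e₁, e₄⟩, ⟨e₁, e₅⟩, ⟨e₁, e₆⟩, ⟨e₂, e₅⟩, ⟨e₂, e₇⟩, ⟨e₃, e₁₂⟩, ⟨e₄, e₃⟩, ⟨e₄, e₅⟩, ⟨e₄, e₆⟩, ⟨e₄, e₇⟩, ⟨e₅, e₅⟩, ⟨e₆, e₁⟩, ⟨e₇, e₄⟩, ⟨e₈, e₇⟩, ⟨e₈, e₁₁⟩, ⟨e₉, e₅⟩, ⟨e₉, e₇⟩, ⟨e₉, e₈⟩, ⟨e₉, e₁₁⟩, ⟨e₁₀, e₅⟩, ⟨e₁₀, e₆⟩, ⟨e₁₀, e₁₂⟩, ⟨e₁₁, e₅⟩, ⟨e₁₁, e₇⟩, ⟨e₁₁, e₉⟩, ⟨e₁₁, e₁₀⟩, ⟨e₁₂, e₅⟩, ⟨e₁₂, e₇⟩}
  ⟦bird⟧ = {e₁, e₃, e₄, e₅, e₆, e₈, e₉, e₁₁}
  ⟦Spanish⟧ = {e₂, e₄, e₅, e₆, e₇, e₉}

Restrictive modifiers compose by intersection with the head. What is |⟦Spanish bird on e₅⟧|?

3

⟦on e₅⟧ = {x : ⟨x, e₅⟩ ∈ ⟦on⟧} = {e₁, e₂, e₄, e₅, e₉, e₁₀, e₁₁, e₁₂}
⟦bird⟧ = {e₁, e₃, e₄, e₅, e₆, e₈, e₉, e₁₁}
… ∩ ⟦on e₅⟧ = {e₁, e₃, e₄, e₅, e₆, e₈, e₉, e₁₁} ∩ {e₁, e₂, e₄, e₅, e₉, e₁₀, e₁₁, e₁₂} = {e₁, e₄, e₅, e₉, e₁₁}
… ∩ ⟦Spanish⟧ = {e₁, e₄, e₅, e₉, e₁₁} ∩ {e₂, e₄, e₅, e₆, e₇, e₉} = {e₄, e₅, e₉}
⟦Spanish bird on e₅⟧ = {e₄, e₅, e₉}, so the cardinality is 3.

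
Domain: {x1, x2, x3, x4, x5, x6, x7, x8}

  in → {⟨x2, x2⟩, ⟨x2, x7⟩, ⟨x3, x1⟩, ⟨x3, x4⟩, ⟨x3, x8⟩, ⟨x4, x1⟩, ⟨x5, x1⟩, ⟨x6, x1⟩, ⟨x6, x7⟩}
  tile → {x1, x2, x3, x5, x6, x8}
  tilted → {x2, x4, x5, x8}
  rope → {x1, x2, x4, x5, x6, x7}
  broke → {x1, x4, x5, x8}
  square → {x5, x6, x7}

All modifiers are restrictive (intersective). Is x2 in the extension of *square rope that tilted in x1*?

no

⟦that tilted⟧ = ⟦tilted⟧ = {x2, x4, x5, x8}
⟦in x1⟧ = {x : ⟨x, x1⟩ ∈ ⟦in⟧} = {x3, x4, x5, x6}
⟦rope⟧ = {x1, x2, x4, x5, x6, x7}
… ∩ ⟦that tilted⟧ = {x1, x2, x4, x5, x6, x7} ∩ {x2, x4, x5, x8} = {x2, x4, x5}
… ∩ ⟦in x1⟧ = {x2, x4, x5} ∩ {x3, x4, x5, x6} = {x4, x5}
… ∩ ⟦square⟧ = {x4, x5} ∩ {x5, x6, x7} = {x5}
⟦square rope that tilted in x1⟧ = {x5}; x2 ∉ this set.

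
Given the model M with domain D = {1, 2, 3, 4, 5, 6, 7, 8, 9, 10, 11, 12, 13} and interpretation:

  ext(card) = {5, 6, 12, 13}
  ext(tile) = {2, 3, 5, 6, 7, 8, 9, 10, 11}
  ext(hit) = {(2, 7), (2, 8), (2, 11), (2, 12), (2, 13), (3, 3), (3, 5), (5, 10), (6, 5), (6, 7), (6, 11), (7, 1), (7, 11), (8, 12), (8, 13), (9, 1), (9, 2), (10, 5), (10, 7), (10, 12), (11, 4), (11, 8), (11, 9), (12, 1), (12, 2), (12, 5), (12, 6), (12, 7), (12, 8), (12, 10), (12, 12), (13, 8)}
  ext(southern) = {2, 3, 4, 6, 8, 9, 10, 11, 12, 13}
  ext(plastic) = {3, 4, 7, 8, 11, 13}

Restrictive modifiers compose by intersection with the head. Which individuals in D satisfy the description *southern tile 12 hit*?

⟦12 hit⟧ = {x : ⟨12, x⟩ ∈ ⟦hit⟧} = {1, 2, 5, 6, 7, 8, 10, 12}
⟦tile⟧ = {2, 3, 5, 6, 7, 8, 9, 10, 11}
… ∩ ⟦12 hit⟧ = {2, 3, 5, 6, 7, 8, 9, 10, 11} ∩ {1, 2, 5, 6, 7, 8, 10, 12} = {2, 5, 6, 7, 8, 10}
… ∩ ⟦southern⟧ = {2, 5, 6, 7, 8, 10} ∩ {2, 3, 4, 6, 8, 9, 10, 11, 12, 13} = {2, 6, 8, 10}
So ⟦southern tile 12 hit⟧ = {2, 6, 8, 10}.

{2, 6, 8, 10}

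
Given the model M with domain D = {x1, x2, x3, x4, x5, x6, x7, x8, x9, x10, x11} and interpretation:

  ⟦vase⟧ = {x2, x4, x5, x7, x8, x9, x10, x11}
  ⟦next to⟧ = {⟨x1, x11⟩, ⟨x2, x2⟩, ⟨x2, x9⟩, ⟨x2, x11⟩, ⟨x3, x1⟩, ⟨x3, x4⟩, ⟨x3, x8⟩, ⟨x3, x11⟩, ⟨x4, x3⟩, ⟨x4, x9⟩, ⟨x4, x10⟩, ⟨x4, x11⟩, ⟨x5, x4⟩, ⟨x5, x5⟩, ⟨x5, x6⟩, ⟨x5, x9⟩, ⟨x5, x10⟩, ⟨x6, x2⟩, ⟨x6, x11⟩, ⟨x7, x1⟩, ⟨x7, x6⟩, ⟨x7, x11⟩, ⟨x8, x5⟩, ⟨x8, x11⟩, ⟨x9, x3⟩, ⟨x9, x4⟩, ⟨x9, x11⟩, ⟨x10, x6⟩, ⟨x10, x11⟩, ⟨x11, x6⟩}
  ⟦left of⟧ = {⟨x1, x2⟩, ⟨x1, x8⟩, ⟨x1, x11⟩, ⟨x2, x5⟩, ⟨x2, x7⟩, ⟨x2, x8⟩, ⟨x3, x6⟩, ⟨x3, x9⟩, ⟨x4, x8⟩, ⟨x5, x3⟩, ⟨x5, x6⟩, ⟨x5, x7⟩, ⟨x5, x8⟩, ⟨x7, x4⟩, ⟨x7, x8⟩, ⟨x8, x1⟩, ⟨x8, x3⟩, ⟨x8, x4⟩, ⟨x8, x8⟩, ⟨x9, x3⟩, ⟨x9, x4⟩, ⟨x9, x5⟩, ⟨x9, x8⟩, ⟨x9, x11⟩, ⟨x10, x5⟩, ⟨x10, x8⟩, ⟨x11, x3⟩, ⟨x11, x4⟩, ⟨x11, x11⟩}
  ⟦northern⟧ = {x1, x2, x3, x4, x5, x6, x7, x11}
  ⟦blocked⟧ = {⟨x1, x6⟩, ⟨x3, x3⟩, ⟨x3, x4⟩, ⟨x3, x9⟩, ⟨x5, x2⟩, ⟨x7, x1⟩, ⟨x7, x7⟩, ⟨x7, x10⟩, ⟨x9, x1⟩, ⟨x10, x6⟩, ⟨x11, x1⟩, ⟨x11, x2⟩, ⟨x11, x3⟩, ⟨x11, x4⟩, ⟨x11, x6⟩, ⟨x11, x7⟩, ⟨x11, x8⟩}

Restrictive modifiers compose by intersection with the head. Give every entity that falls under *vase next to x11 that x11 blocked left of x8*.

{x2, x4, x7, x8}

⟦next to x11⟧ = {x : ⟨x, x11⟩ ∈ ⟦next to⟧} = {x1, x2, x3, x4, x6, x7, x8, x9, x10}
⟦that x11 blocked⟧ = {x : ⟨x11, x⟩ ∈ ⟦blocked⟧} = {x1, x2, x3, x4, x6, x7, x8}
⟦left of x8⟧ = {x : ⟨x, x8⟩ ∈ ⟦left of⟧} = {x1, x2, x4, x5, x7, x8, x9, x10}
⟦vase⟧ = {x2, x4, x5, x7, x8, x9, x10, x11}
… ∩ ⟦next to x11⟧ = {x2, x4, x5, x7, x8, x9, x10, x11} ∩ {x1, x2, x3, x4, x6, x7, x8, x9, x10} = {x2, x4, x7, x8, x9, x10}
… ∩ ⟦that x11 blocked⟧ = {x2, x4, x7, x8, x9, x10} ∩ {x1, x2, x3, x4, x6, x7, x8} = {x2, x4, x7, x8}
… ∩ ⟦left of x8⟧ = {x2, x4, x7, x8} ∩ {x1, x2, x4, x5, x7, x8, x9, x10} = {x2, x4, x7, x8}
So ⟦vase next to x11 that x11 blocked left of x8⟧ = {x2, x4, x7, x8}.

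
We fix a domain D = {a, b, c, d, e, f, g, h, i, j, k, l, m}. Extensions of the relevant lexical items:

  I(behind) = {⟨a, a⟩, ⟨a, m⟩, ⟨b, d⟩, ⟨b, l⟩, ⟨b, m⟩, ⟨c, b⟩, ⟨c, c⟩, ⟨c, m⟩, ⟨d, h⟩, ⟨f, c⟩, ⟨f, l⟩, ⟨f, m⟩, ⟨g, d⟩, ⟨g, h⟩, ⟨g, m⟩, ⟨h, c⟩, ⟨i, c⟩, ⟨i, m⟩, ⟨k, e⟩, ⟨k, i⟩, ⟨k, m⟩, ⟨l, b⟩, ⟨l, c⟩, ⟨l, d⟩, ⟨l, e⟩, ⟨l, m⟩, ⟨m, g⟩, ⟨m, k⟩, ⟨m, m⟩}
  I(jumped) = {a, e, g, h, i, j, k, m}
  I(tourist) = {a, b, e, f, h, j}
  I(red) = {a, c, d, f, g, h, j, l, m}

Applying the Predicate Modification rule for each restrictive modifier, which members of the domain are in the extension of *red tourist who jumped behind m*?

⟦who jumped⟧ = ⟦jumped⟧ = {a, e, g, h, i, j, k, m}
⟦behind m⟧ = {x : ⟨x, m⟩ ∈ ⟦behind⟧} = {a, b, c, f, g, i, k, l, m}
⟦tourist⟧ = {a, b, e, f, h, j}
… ∩ ⟦who jumped⟧ = {a, b, e, f, h, j} ∩ {a, e, g, h, i, j, k, m} = {a, e, h, j}
… ∩ ⟦behind m⟧ = {a, e, h, j} ∩ {a, b, c, f, g, i, k, l, m} = {a}
… ∩ ⟦red⟧ = {a} ∩ {a, c, d, f, g, h, j, l, m} = {a}
So ⟦red tourist who jumped behind m⟧ = {a}.

{a}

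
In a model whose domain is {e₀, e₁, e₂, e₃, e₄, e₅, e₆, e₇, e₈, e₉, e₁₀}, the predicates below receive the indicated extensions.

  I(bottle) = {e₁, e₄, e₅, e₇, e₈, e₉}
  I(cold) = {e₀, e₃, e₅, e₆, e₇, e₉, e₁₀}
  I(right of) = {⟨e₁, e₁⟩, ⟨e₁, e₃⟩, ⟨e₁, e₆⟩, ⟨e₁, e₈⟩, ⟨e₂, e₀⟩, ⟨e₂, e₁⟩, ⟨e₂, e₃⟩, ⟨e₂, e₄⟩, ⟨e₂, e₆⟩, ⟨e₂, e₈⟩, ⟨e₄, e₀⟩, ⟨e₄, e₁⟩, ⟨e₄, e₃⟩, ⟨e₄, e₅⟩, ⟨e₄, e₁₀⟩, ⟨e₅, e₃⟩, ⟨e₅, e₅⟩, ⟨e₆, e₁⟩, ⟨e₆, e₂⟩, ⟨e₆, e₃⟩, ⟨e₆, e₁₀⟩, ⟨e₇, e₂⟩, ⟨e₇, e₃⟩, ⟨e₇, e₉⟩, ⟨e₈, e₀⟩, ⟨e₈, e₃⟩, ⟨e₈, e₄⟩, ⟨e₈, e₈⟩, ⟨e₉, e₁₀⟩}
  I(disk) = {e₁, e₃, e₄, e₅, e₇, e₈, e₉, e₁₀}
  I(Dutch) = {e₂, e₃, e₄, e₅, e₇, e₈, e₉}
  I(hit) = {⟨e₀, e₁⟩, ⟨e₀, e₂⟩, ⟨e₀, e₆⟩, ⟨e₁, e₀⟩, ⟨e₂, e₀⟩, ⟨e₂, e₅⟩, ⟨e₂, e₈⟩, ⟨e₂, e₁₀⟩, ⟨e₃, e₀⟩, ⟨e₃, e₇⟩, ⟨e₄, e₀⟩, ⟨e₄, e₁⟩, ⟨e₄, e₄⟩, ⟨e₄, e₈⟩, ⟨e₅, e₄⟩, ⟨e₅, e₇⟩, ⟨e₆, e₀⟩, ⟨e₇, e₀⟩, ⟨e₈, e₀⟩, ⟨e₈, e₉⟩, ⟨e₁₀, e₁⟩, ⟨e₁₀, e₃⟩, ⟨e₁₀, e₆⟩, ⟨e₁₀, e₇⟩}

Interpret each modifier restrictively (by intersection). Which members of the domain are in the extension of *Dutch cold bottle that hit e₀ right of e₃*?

{e₇}

⟦that hit e₀⟧ = {x : ⟨x, e₀⟩ ∈ ⟦hit⟧} = {e₁, e₂, e₃, e₄, e₆, e₇, e₈}
⟦right of e₃⟧ = {x : ⟨x, e₃⟩ ∈ ⟦right of⟧} = {e₁, e₂, e₄, e₅, e₆, e₇, e₈}
⟦bottle⟧ = {e₁, e₄, e₅, e₇, e₈, e₉}
… ∩ ⟦that hit e₀⟧ = {e₁, e₄, e₅, e₇, e₈, e₉} ∩ {e₁, e₂, e₃, e₄, e₆, e₇, e₈} = {e₁, e₄, e₇, e₈}
… ∩ ⟦right of e₃⟧ = {e₁, e₄, e₇, e₈} ∩ {e₁, e₂, e₄, e₅, e₆, e₇, e₈} = {e₁, e₄, e₇, e₈}
… ∩ ⟦Dutch⟧ = {e₁, e₄, e₇, e₈} ∩ {e₂, e₃, e₄, e₅, e₇, e₈, e₉} = {e₄, e₇, e₈}
… ∩ ⟦cold⟧ = {e₄, e₇, e₈} ∩ {e₀, e₃, e₅, e₆, e₇, e₉, e₁₀} = {e₇}
So ⟦Dutch cold bottle that hit e₀ right of e₃⟧ = {e₇}.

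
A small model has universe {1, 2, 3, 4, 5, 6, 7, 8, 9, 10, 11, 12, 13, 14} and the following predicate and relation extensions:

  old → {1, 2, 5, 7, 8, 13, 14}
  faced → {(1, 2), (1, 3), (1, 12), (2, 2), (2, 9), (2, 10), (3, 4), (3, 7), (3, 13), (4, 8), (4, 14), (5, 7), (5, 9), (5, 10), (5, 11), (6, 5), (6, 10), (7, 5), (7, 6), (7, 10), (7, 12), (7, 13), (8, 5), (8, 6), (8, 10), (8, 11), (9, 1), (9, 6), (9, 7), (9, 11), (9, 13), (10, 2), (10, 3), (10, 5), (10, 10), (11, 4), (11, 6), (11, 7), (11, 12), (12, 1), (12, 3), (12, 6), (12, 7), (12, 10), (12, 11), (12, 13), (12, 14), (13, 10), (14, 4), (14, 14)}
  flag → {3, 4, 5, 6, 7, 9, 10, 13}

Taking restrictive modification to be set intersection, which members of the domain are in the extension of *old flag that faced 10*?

{5, 7, 13}

⟦that faced 10⟧ = {x : ⟨x, 10⟩ ∈ ⟦faced⟧} = {2, 5, 6, 7, 8, 10, 12, 13}
⟦flag⟧ = {3, 4, 5, 6, 7, 9, 10, 13}
… ∩ ⟦that faced 10⟧ = {3, 4, 5, 6, 7, 9, 10, 13} ∩ {2, 5, 6, 7, 8, 10, 12, 13} = {5, 6, 7, 10, 13}
… ∩ ⟦old⟧ = {5, 6, 7, 10, 13} ∩ {1, 2, 5, 7, 8, 13, 14} = {5, 7, 13}
So ⟦old flag that faced 10⟧ = {5, 7, 13}.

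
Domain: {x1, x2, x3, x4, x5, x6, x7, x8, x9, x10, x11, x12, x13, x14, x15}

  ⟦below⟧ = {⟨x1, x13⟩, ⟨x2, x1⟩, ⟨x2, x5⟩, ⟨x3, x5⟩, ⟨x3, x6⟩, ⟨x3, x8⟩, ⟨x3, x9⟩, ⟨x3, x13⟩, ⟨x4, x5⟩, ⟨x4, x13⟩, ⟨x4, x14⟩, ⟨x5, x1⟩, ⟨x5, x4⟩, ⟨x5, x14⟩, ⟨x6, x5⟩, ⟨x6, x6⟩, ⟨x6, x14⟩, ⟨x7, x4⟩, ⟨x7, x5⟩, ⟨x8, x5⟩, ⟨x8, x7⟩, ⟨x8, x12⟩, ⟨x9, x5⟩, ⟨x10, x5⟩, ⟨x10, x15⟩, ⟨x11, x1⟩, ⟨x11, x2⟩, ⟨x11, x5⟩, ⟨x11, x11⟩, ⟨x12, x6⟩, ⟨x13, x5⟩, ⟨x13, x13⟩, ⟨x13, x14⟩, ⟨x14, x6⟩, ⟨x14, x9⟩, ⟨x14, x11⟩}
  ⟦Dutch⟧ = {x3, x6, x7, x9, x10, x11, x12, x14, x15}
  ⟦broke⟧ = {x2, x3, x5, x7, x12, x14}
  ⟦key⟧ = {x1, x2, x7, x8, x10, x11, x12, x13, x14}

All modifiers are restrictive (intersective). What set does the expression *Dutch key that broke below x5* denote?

⟦that broke⟧ = ⟦broke⟧ = {x2, x3, x5, x7, x12, x14}
⟦below x5⟧ = {x : ⟨x, x5⟩ ∈ ⟦below⟧} = {x2, x3, x4, x6, x7, x8, x9, x10, x11, x13}
⟦key⟧ = {x1, x2, x7, x8, x10, x11, x12, x13, x14}
… ∩ ⟦that broke⟧ = {x1, x2, x7, x8, x10, x11, x12, x13, x14} ∩ {x2, x3, x5, x7, x12, x14} = {x2, x7, x12, x14}
… ∩ ⟦below x5⟧ = {x2, x7, x12, x14} ∩ {x2, x3, x4, x6, x7, x8, x9, x10, x11, x13} = {x2, x7}
… ∩ ⟦Dutch⟧ = {x2, x7} ∩ {x3, x6, x7, x9, x10, x11, x12, x14, x15} = {x7}
So ⟦Dutch key that broke below x5⟧ = {x7}.

{x7}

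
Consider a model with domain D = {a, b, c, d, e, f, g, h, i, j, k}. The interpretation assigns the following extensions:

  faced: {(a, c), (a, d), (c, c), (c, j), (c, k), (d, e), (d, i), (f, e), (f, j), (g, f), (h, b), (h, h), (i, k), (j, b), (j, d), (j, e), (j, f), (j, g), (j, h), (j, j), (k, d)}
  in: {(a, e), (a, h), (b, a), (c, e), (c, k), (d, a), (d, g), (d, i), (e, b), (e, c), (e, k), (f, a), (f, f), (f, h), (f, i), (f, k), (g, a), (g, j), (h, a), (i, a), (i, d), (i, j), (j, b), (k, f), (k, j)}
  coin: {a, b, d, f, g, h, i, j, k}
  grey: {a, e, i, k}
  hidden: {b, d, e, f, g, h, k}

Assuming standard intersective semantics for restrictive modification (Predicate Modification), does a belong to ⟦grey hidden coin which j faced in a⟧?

⟦which j faced⟧ = {x : ⟨j, x⟩ ∈ ⟦faced⟧} = {b, d, e, f, g, h, j}
⟦in a⟧ = {x : ⟨x, a⟩ ∈ ⟦in⟧} = {b, d, f, g, h, i}
⟦coin⟧ = {a, b, d, f, g, h, i, j, k}
… ∩ ⟦which j faced⟧ = {a, b, d, f, g, h, i, j, k} ∩ {b, d, e, f, g, h, j} = {b, d, f, g, h, j}
… ∩ ⟦in a⟧ = {b, d, f, g, h, j} ∩ {b, d, f, g, h, i} = {b, d, f, g, h}
… ∩ ⟦grey⟧ = {b, d, f, g, h} ∩ {a, e, i, k} = ∅
… ∩ ⟦hidden⟧ = ∅ ∩ {b, d, e, f, g, h, k} = ∅
⟦grey hidden coin which j faced in a⟧ = ∅; a ∉ this set.

no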